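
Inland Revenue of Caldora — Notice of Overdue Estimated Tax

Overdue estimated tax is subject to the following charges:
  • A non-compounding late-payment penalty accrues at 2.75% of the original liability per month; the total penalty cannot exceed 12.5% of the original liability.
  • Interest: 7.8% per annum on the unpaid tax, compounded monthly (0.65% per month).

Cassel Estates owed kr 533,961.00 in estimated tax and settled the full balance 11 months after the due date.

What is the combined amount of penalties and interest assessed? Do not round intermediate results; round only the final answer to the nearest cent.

Penalty (uncapped): 11 × 2.75% × kr 533,961.00 = kr 161,523.20…; cap = 12.5% × kr 533,961.00 = kr 66,745.13… → penalty = kr 66,745.13…
Interest: kr 533,961.00 × ((1 + 0.0065)^11 − 1) = kr 533,961.00 × 0.0738697… = kr 39,443.5162…
Penalties + interest = kr 66,745.1250 + kr 39,443.5162… = kr 106,188.64

kr 106,188.64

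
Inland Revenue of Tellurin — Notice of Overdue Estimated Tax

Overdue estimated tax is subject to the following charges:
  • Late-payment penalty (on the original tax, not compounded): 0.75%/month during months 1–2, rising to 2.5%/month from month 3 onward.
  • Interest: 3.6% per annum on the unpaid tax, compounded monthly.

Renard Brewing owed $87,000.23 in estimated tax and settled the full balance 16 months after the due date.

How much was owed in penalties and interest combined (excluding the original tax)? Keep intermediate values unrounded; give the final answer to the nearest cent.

Penalty, months 1–2: 2 × 0.75% × $87,000.23 = $1,305.00…
Penalty, months 3–16: 14 × 2.5% × $87,000.23 = $30,450.08…
Interest (3.6%/yr ÷ 12 = 0.3%/month): $87,000.23 × ((1 + 0.003)^16 − 1) = $4,271.2997…
Penalties + interest = $31,755.0840… + $4,271.2997… = $36,026.38

$36,026.38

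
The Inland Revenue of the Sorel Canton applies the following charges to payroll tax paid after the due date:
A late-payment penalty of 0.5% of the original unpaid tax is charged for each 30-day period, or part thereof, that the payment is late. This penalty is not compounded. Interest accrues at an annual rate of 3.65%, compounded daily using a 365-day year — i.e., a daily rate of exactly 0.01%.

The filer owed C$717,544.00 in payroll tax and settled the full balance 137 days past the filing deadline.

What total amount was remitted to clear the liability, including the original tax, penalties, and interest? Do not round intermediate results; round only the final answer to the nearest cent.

C$745,380.10

Penalty periods: ⌈137/30⌉ = 5; penalty = 5 × 0.5% × C$717,544.00 = C$17,938.60
Interest: C$717,544.00 × ((1 + 0.0001)^137 − 1) = C$717,544.00 × 0.01379358… = C$9,897.5010…
Total = C$717,544.00 + C$17,938.6000 + C$9,897.5010… = C$745,380.10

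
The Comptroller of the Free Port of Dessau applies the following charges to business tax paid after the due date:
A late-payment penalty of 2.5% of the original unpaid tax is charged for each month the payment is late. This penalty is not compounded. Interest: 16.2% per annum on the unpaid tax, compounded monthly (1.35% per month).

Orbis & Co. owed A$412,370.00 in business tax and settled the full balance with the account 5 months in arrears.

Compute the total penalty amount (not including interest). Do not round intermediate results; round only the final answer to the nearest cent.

Late-payment penalty: 5 × 2.5% × A$412,370.00 = A$51,546.25

A$51,546.25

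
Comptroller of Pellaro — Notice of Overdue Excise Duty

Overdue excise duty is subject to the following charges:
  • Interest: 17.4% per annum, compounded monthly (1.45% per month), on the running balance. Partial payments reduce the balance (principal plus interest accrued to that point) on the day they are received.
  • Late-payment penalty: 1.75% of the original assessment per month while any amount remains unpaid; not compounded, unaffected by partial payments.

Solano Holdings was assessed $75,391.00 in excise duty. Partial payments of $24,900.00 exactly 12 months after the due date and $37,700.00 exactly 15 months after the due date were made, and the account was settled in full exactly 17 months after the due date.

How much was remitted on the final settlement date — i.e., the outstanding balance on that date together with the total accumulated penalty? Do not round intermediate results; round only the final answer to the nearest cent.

$53,164.37

Balance at month 12: $75,391.0000 × (1 + 0.0145)^12 = $89,607.4504…
After $24,900.00 payment: $89,607.4504… − $24,900.00 = $64,707.4504…
Balance at month 15: $64,707.4504… × (1 + 0.0145)^3 = $67,563.2359…
After $37,700.00 payment: $67,563.2359… − $37,700.00 = $29,863.2359…
Balance at month 17: $29,863.2359… × (1 + 0.0145)^2 = $30,735.5485…
Penalty: 17 × 1.75% × $75,391.00 = $22,428.82…
Final settlement = outstanding balance + penalty = $30,735.5485… + $22,428.82… = $53,164.37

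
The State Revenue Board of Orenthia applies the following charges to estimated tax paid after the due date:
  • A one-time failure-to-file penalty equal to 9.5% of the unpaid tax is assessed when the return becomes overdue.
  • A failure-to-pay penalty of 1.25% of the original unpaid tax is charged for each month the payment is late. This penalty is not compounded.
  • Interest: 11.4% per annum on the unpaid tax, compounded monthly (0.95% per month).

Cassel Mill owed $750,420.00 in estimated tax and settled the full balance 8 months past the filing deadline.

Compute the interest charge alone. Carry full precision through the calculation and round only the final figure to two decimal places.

$58,964.69

Interest: $750,420.00 × ((1 + 0.0095)^8 − 1) = $750,420.00 × 0.0785756… = $58,964.6924…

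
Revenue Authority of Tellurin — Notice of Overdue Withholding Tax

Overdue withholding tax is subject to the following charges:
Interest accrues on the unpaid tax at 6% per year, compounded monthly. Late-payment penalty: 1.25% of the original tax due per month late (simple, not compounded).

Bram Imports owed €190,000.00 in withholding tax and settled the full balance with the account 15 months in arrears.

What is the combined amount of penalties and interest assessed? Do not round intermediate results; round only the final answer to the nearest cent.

Late-payment penalty = 1.25% × €190,000.00 × 15 mo = €35,625.00
Interest (6%/yr ÷ 12 = 0.5%/month): €190,000.00 × ((1 + 0.005)^15 − 1) = €14,759.7201…
Penalties + interest = €35,625.0000 + €14,759.7201… = €50,384.72

€50,384.72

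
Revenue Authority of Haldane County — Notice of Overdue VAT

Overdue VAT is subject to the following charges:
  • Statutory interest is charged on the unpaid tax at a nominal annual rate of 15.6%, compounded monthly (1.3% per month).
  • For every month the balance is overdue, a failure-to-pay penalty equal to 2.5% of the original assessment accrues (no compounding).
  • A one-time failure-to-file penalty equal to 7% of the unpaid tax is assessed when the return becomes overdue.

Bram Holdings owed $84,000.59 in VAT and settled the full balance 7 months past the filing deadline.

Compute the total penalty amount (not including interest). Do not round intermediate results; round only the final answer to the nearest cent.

Failure-to-file penalty: 7% × $84,000.59 = $5,880.04…
Failure-to-pay penalty: 7 × 2.5% × $84,000.59 = $14,700.10…
Total penalty = $5,880.04… + $14,700.10… = $20,580.14

$20,580.14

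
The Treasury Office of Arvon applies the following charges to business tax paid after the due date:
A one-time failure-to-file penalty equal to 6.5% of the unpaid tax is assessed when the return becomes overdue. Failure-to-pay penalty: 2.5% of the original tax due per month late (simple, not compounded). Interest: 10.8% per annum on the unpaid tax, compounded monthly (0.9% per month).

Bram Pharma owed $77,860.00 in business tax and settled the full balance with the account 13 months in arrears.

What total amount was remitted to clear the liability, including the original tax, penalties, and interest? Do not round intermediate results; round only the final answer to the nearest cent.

$117,843.54

Failure-to-file penalty: 6.5% × $77,860.00 = $5,060.90
Failure-to-pay penalty = 2.5% × $77,860.00 × 13 mo = $25,304.50
Interest: $77,860.00 × ((1 + 0.009)^13 − 1) = $77,860.00 × 0.1235313… = $9,618.1441…
Total = $77,860.00 + $30,365.4000 + $9,618.1441… = $117,843.54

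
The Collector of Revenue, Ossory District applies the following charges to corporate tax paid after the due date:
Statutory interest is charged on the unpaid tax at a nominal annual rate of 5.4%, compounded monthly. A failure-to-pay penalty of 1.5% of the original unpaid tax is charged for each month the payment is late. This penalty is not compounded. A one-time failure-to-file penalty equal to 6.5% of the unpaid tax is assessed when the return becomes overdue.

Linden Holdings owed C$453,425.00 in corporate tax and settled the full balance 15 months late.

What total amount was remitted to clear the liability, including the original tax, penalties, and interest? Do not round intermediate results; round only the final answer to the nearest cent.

Failure-to-file penalty: 6.5% × C$453,425.00 = C$29,472.63…
Failure-to-pay penalty: 15 × 1.5% × C$453,425.00 = C$102,020.63…
Interest (5.4%/yr ÷ 12 = 0.45%/month): C$453,425.00 × ((1 + 0.0045)^15 − 1) = C$31,589.3386…
Total = C$453,425.00 + C$131,493.2500 + C$31,589.3386… = C$616,507.59

C$616,507.59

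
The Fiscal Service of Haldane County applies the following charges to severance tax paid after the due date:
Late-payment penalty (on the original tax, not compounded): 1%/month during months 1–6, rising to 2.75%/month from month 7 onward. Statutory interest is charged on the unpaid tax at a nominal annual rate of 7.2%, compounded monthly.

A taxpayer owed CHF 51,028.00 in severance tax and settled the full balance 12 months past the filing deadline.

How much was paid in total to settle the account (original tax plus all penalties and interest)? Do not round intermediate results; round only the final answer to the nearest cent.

CHF 66,307.02

Penalty, months 1–6: 6 × 1% × CHF 51,028.00 = CHF 3,061.68
Penalty, months 7–12: 6 × 2.75% × CHF 51,028.00 = CHF 8,419.62
Interest (7.2%/yr ÷ 12 = 0.6%/month): CHF 51,028.00 × ((1 + 0.006)^12 − 1) = CHF 3,797.7164…
Total = CHF 51,028.00 + CHF 11,481.3000 + CHF 3,797.7164… = CHF 66,307.02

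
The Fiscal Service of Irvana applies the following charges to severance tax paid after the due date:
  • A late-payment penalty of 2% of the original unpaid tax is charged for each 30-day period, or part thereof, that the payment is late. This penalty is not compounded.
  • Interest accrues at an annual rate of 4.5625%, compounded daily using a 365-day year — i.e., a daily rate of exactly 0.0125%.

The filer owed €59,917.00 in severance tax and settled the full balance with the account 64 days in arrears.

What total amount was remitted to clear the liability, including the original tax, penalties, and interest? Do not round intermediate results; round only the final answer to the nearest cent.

Penalty periods: ⌈64/30⌉ = 3; penalty = 3 × 2% × €59,917.00 = €3,595.02
Interest: €59,917.00 × ((1 + 0.000125)^64 − 1) = €59,917.00 × 0.00803158… = €481.2283…
Total = €59,917.00 + €3,595.0200 + €481.2283… = €63,993.25

€63,993.25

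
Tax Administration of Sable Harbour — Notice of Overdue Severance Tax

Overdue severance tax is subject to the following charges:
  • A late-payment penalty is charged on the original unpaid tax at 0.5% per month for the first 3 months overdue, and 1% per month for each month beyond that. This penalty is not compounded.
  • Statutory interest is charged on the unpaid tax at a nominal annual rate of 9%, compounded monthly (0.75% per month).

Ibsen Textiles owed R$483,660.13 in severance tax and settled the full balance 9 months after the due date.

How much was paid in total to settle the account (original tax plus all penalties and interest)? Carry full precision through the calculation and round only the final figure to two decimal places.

R$553,578.44

Penalty, months 1–3: 3 × 0.5% × R$483,660.13 = R$7,254.90…
Penalty, months 4–9: 6 × 1% × R$483,660.13 = R$29,019.61…
Interest: R$483,660.13 × ((1 + 0.0075)^9 − 1) = R$483,660.13 × 0.0695608… = R$33,643.8045…
Total = R$483,660.13 + R$36,274.5098… + R$33,643.8045… = R$553,578.44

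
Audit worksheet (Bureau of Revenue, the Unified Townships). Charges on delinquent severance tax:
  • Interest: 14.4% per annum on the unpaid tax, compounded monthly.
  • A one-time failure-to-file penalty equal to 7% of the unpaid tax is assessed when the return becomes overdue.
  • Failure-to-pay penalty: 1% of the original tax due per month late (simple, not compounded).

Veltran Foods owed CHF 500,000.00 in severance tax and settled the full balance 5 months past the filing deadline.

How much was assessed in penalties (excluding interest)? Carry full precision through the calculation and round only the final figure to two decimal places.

CHF 60,000.00

Failure-to-file penalty: 7% × CHF 500,000.00 = CHF 35,000.00
Failure-to-pay penalty: 5 × 1% × CHF 500,000.00 = CHF 25,000.00
Total penalty = CHF 35,000.00 + CHF 25,000.00 = CHF 60,000.00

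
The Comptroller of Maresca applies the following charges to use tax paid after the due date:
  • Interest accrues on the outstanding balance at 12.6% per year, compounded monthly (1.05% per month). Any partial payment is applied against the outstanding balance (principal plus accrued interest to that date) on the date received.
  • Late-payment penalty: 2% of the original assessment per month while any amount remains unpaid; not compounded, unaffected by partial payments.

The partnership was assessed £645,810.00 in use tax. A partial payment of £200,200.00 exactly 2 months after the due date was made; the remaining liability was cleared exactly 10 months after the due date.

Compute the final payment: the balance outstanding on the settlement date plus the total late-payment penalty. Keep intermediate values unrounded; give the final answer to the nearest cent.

£628,429.49

Balance at month 2: £645,810.0000 × (1 + 0.0105)^2 = £659,443.2106…
After £200,200.00 payment: £659,443.2106… − £200,200.00 = £459,243.2106…
Balance at month 10: £459,243.2106… × (1 + 0.0105)^8 = £499,267.4894…
Penalty: 10 × 2% × £645,810.00 = £129,162.00
Final settlement = outstanding balance + penalty = £499,267.4894… + £129,162.00 = £628,429.49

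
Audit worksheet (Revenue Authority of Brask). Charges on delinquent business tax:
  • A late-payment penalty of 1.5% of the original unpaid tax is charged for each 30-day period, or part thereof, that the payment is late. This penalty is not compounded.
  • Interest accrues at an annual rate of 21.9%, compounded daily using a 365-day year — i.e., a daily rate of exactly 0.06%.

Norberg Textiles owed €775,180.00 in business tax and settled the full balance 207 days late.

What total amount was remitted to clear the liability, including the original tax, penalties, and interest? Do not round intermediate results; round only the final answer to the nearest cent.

€959,052.79

Penalty periods: ⌈207/30⌉ = 7; penalty = 7 × 1.5% × €775,180.00 = €81,393.90
Interest: €775,180.00 × ((1 + 0.0006)^207 − 1) = €775,180.00 × 0.13220013… = €102,478.8945…
Total = €775,180.00 + €81,393.9000 + €102,478.8945… = €959,052.79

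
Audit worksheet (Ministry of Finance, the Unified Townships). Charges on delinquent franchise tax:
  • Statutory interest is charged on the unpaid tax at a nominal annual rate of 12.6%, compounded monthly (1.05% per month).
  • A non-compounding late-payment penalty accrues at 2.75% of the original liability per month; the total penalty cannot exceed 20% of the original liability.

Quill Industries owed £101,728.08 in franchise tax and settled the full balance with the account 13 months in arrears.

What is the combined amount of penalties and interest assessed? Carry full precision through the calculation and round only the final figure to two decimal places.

Penalty (uncapped): 13 × 2.75% × £101,728.08 = £36,367.79…; cap = 20% × £101,728.08 = £20,345.62… → penalty = £20,345.62…
Interest: £101,728.08 × ((1 + 0.0105)^13 − 1) = £101,728.08 × 0.1454394… = £14,795.2748…
Penalties + interest = £20,345.6160 + £14,795.2748… = £35,140.89

£35,140.89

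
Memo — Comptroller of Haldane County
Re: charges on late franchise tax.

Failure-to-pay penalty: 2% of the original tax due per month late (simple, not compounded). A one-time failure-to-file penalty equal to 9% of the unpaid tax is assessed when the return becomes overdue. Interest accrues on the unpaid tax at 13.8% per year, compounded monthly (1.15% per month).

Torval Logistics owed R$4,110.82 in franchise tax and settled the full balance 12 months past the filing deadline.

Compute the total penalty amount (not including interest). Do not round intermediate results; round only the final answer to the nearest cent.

Failure-to-file penalty: 9% × R$4,110.82 = R$369.97…
Failure-to-pay penalty: 12 × 2% × R$4,110.82 = R$986.60…
Total penalty = R$369.97… + R$986.60… = R$1,356.57

R$1,356.57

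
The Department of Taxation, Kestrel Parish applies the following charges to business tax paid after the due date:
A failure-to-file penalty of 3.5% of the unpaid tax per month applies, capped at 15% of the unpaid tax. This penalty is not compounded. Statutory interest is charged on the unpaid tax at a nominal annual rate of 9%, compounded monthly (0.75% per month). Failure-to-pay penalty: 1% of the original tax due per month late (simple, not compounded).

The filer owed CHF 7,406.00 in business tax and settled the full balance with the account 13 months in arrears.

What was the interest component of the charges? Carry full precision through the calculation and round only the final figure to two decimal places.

Interest: CHF 7,406.00 × ((1 + 0.0075)^13 − 1) = CHF 7,406.00 × 0.1020104… = CHF 755.4894…

CHF 755.49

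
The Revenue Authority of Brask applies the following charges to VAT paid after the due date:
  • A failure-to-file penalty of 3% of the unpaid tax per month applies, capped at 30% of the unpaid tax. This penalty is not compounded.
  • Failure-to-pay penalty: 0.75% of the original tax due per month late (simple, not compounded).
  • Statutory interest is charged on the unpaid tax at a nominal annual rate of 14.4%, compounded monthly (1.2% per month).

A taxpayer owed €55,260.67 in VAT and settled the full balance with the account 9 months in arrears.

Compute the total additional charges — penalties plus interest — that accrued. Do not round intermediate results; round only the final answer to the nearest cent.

€24,913.27

Failure-to-file: 9 × 3% × €55,260.67 = €14,920.38… (under the 30% cap)
Failure-to-pay penalty: 9 × 0.75% × €55,260.67 = €3,730.10…
Interest: €55,260.67 × ((1 + 0.012)^9 − 1) = €55,260.67 × 0.1133318… = €6,262.7910…
Penalties + interest = €18,650.4761… + €6,262.7910… = €24,913.27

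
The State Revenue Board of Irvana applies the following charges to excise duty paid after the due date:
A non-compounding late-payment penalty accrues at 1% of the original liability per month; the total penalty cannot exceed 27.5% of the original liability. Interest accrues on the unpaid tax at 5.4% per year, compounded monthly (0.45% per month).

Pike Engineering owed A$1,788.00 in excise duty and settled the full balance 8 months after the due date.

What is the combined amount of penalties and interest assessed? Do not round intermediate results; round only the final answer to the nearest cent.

Penalty: 8 × 1% × A$1,788.00 = A$143.04 (below the 27.5% cap of A$491.70)
Interest: A$1,788.00 × ((1 + 0.0045)^8 − 1) = A$1,788.00 × 0.0365721… = A$65.3910…
Penalties + interest = A$143.0400 + A$65.3910… = A$208.43

A$208.43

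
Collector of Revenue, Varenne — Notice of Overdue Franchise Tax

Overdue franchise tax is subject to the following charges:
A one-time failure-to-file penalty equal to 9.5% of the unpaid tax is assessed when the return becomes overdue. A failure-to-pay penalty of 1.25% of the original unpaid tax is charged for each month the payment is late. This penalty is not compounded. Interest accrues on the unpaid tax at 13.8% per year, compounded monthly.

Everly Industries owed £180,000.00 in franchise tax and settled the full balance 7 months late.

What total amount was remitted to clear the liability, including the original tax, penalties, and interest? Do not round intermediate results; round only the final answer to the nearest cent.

£227,849.60

Failure-to-file penalty: 9.5% × £180,000.00 = £17,100.00
Failure-to-pay penalty: 7 × 1.25% × £180,000.00 = £15,750.00
Interest (13.8%/yr ÷ 12 = 1.15%/month): £180,000.00 × ((1 + 0.0115)^7 − 1) = £14,999.5975…
Total = £180,000.00 + £32,850.0000 + £14,999.5975… = £227,849.60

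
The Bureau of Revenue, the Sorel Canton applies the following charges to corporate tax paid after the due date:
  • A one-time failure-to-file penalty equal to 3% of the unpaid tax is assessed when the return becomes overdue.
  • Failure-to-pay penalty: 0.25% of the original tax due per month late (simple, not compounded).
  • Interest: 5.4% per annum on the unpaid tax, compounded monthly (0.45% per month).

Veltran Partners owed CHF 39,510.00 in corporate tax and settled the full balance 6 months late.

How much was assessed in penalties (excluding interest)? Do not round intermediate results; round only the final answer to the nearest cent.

Failure-to-file penalty: 3% × CHF 39,510.00 = CHF 1,185.30
Failure-to-pay penalty = 0.25% × CHF 39,510.00 × 6 mo = CHF 592.65
Total penalty = CHF 1,185.30 + CHF 592.65 = CHF 1,777.95

CHF 1,777.95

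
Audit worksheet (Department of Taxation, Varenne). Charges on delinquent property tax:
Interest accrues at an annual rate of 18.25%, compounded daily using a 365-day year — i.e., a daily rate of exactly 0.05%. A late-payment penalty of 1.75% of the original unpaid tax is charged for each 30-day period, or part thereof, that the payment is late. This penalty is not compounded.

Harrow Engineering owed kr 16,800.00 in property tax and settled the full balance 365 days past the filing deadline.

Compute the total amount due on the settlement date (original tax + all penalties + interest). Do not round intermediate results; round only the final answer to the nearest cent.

kr 23,984.68

Penalty periods: ⌈365/30⌉ = 13; penalty = 13 × 1.75% × kr 16,800.00 = kr 3,822.00
Interest: kr 16,800.00 × ((1 + 0.0005)^365 − 1) = kr 16,800.00 × 0.20015941… = kr 3,362.6781…
Total = kr 16,800.00 + kr 3,822.0000 + kr 3,362.6781… = kr 23,984.68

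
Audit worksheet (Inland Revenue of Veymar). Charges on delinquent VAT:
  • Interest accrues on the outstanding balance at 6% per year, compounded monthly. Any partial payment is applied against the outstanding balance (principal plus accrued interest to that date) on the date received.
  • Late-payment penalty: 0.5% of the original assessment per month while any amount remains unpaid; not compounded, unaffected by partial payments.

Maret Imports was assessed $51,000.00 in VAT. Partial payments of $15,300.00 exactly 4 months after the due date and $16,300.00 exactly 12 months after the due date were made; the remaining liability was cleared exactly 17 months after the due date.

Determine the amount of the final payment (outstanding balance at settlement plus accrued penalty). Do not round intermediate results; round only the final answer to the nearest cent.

$26,811.33

Monthly rate = 6% ÷ 12 = 0.5%
Balance at month 4: $51,000.0000 × (1 + 0.005)^4 = $52,027.6755…
After $15,300.00 payment: $52,027.6755… − $15,300.00 = $36,727.6755…
Balance at month 12: $36,727.6755… × (1 + 0.005)^8 = $38,222.7506…
After $16,300.00 payment: $38,222.7506… − $16,300.00 = $21,922.7506…
Balance at month 17: $21,922.7506… × (1 + 0.005)^5 = $22,476.3276…
Penalty: 17 × 0.5% × $51,000.00 = $4,335.00
Final settlement = outstanding balance + penalty = $22,476.3276… + $4,335.00 = $26,811.33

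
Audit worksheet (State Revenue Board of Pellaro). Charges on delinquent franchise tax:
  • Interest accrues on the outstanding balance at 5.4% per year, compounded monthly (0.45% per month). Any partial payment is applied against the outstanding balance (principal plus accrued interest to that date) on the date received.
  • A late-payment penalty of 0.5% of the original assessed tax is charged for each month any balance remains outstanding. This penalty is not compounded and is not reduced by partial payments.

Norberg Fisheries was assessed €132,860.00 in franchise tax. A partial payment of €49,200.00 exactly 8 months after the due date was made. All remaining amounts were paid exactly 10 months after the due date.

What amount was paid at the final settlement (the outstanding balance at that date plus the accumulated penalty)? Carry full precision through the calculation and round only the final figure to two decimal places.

€95,960.44

Balance at month 8: €132,860.0000 × (1 + 0.0045)^8 = €137,718.9734…
After €49,200.00 payment: €137,718.9734… − €49,200.00 = €88,518.9734…
Balance at month 10: €88,518.9734… × (1 + 0.0045)^2 = €89,317.4367…
Penalty: 10 × 0.5% × €132,860.00 = €6,643.00
Final settlement = outstanding balance + penalty = €89,317.4367… + €6,643.00 = €95,960.44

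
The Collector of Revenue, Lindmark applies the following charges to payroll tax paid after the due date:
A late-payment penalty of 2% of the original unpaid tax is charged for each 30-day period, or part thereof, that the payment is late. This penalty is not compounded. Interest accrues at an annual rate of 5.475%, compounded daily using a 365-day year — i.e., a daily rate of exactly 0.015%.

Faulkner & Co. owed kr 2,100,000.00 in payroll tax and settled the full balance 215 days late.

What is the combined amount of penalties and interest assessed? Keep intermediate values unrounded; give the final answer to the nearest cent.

kr 404,823.66

Penalty periods: ⌈215/30⌉ = 8; penalty = 8 × 2% × kr 2,100,000.00 = kr 336,000.00
Interest: kr 2,100,000.00 × ((1 + 0.00015)^215 − 1) = kr 2,100,000.00 × 0.03277317… = kr 68,823.6553…
Penalties + interest = kr 336,000.0000 + kr 68,823.6553… = kr 404,823.66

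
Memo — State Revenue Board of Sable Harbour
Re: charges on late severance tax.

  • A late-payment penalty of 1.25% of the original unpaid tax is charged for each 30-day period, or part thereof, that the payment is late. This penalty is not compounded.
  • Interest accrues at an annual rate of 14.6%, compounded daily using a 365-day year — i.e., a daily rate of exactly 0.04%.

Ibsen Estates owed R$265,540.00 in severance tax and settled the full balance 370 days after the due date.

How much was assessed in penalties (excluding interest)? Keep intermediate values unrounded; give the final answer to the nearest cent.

Penalty periods: ⌈370/30⌉ = 13; penalty = 13 × 1.25% × R$265,540.00 = R$43,150.25

R$43,150.25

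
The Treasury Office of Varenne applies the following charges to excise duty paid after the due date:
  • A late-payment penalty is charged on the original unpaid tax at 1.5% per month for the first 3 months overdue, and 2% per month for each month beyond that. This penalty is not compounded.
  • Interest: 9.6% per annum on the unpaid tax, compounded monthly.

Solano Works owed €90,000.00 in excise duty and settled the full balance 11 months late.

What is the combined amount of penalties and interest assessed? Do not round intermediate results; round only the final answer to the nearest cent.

€26,694.53

Penalty, months 1–3: 3 × 1.5% × €90,000.00 = €4,050.00
Penalty, months 4–11: 8 × 2% × €90,000.00 = €14,400.00
Interest (9.6%/yr ÷ 12 = 0.8%/month): €90,000.00 × ((1 + 0.008)^11 − 1) = €8,244.5262…
Penalties + interest = €18,450.0000 + €8,244.5262… = €26,694.53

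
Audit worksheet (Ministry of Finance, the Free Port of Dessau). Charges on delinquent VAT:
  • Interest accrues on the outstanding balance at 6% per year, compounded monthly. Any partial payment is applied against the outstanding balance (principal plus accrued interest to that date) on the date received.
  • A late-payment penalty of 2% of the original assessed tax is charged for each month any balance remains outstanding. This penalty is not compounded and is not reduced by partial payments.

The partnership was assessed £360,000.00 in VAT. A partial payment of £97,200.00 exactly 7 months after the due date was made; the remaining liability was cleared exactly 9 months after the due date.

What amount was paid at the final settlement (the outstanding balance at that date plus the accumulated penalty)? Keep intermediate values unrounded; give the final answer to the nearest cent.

£343,153.38

Monthly rate = 6% ÷ 12 = 0.5%
Balance at month 7: £360,000.0000 × (1 + 0.005)^7 = £372,790.5829…
After £97,200.00 payment: £372,790.5829… − £97,200.00 = £275,590.5829…
Balance at month 9: £275,590.5829… × (1 + 0.005)^2 = £278,353.3785…
Penalty: 9 × 2% × £360,000.00 = £64,800.00
Final settlement = outstanding balance + penalty = £278,353.3785… + £64,800.00 = £343,153.38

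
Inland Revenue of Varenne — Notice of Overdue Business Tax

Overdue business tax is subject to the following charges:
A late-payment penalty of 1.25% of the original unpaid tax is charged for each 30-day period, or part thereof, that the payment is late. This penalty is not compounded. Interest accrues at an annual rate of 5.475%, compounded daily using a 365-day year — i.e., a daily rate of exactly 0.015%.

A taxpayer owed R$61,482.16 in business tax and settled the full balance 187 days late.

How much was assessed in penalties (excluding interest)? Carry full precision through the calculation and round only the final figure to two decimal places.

Penalty periods: ⌈187/30⌉ = 7; penalty = 7 × 1.25% × R$61,482.16 = R$5,379.69…

R$5,379.69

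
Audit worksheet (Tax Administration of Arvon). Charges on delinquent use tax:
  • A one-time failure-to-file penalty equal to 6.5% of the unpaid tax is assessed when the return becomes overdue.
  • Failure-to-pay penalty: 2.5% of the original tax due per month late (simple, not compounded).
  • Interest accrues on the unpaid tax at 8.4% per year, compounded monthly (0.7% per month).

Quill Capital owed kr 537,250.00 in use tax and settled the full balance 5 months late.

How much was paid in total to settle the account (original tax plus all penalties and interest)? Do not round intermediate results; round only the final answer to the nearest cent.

kr 658,396.35

Failure-to-file penalty: 6.5% × kr 537,250.00 = kr 34,921.25
Failure-to-pay penalty: 5 × 2.5% × kr 537,250.00 = kr 67,156.25
Interest: kr 537,250.00 × ((1 + 0.007)^5 − 1) = kr 537,250.00 × 0.0354934… = kr 19,068.8517…
Total = kr 537,250.00 + kr 102,077.5000 + kr 19,068.8517… = kr 658,396.35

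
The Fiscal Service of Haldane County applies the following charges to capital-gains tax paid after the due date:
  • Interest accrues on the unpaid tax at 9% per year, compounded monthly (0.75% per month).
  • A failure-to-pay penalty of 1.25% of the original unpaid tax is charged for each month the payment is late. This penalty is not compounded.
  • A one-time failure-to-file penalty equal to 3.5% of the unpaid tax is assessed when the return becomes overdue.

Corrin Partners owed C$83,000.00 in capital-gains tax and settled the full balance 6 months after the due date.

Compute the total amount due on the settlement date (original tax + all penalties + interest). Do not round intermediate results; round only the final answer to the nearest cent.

Failure-to-file penalty: 3.5% × C$83,000.00 = C$2,905.00
Failure-to-pay penalty = 1.25% × C$83,000.00 × 6 mo = C$6,225.00
Interest: C$83,000.00 × ((1 + 0.0075)^6 − 1) = C$83,000.00 × 0.0458522… = C$3,805.7355…
Total = C$83,000.00 + C$9,130.0000 + C$3,805.7355… = C$95,935.74

C$95,935.74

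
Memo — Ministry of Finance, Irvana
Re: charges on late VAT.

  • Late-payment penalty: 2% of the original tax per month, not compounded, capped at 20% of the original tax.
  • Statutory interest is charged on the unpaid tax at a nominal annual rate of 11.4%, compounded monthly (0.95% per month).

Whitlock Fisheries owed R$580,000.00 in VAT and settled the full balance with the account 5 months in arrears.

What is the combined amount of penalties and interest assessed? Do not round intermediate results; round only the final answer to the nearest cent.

Penalty: 5 × 2% × R$580,000.00 = R$58,000.00 (below the 20% cap of R$116,000.00)
Interest: R$580,000.00 × ((1 + 0.0095)^5 − 1) = R$580,000.00 × 0.0484111… = R$28,078.4464…
Penalties + interest = R$58,000.0000 + R$28,078.4464… = R$86,078.45

R$86,078.45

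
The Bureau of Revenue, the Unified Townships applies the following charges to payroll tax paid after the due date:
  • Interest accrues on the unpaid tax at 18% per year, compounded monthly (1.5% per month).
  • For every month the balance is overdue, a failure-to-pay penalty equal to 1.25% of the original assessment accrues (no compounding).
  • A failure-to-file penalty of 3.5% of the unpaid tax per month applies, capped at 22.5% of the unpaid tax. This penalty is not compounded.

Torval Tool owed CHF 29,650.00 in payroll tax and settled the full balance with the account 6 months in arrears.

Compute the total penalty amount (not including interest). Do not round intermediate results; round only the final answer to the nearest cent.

CHF 8,450.25

Failure-to-file: 6 × 3.5% × CHF 29,650.00 = CHF 6,226.50 (under the 22.5% cap)
Failure-to-pay penalty = 1.25% × CHF 29,650.00 × 6 mo = CHF 2,223.75
Total penalty = CHF 6,226.50 + CHF 2,223.75 = CHF 8,450.25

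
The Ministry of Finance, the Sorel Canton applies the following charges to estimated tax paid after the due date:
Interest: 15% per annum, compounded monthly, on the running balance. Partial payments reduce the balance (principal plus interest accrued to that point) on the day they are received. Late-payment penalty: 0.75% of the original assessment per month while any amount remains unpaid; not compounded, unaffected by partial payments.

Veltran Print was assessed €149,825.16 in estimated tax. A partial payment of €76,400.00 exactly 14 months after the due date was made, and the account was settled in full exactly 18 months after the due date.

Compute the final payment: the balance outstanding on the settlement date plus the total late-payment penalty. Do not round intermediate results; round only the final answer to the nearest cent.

Monthly rate = 15% ÷ 12 = 1.25%
Balance at month 14: €149,825.1600 × (1 + 0.0125)^14 = €178,285.1606…
After €76,400.00 payment: €178,285.1606… − €76,400.00 = €101,885.1606…
Balance at month 18: €101,885.1606… × (1 + 0.0125)^4 = €107,075.7344…
Penalty: 18 × 0.75% × €149,825.16 = €20,226.40…
Final settlement = outstanding balance + penalty = €107,075.7344… + €20,226.40… = €127,302.13

€127,302.13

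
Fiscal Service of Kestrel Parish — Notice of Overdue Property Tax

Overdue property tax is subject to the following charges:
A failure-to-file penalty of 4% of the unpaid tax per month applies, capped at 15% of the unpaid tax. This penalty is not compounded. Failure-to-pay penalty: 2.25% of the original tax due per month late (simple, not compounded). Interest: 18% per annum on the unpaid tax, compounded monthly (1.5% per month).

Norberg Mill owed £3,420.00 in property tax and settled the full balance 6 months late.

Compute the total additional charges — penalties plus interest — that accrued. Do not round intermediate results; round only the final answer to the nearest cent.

£1,294.28

Failure-to-file: 6 × 4% × £3,420.00 = £820.80, capped at 15% × £3,420.00 = £513.00
Failure-to-pay penalty = 2.25% × £3,420.00 × 6 mo = £461.70
Interest: £3,420.00 × ((1 + 0.015)^6 − 1) = £3,420.00 × 0.0934433… = £319.5760…
Penalties + interest = £974.7000 + £319.5760… = £1,294.28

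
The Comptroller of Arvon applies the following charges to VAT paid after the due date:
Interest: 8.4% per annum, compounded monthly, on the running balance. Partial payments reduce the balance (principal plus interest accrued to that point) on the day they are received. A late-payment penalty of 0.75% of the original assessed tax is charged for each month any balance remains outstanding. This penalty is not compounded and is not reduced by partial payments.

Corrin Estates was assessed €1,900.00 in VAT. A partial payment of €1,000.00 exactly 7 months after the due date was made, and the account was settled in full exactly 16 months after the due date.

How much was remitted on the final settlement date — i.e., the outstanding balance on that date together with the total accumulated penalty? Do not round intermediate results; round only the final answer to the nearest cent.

Monthly rate = 8.4% ÷ 12 = 0.7%
Balance at month 7: €1,900.0000 × (1 + 0.007)^7 = €1,995.0781…
After €1,000.00 payment: €1,995.0781… − €1,000.00 = €995.0781…
Balance at month 16: €995.0781… × (1 + 0.007)^9 = €1,059.5523…
Penalty: 16 × 0.75% × €1,900.00 = €228.00
Final settlement = outstanding balance + penalty = €1,059.5523… + €228.00 = €1,287.55

€1,287.55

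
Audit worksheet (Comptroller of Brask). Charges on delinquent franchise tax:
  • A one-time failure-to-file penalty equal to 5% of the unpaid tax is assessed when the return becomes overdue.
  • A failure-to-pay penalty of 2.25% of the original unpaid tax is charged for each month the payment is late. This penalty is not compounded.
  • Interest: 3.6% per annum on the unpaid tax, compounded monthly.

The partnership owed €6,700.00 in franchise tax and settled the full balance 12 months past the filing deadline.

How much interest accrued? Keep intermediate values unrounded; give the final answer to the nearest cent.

€245.22

Interest (3.6%/yr ÷ 12 = 0.3%/month): €6,700.00 × ((1 + 0.003)^12 − 1) = €245.2199…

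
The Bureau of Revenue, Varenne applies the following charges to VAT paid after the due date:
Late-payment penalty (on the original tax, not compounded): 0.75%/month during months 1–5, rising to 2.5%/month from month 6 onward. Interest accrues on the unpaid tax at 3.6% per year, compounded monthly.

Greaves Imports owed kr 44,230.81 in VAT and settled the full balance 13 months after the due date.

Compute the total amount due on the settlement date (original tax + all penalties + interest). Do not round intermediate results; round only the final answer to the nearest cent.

kr 56,492.02

Penalty, months 1–5: 5 × 0.75% × kr 44,230.81 = kr 1,658.66…
Penalty, months 6–13: 8 × 2.5% × kr 44,230.81 = kr 8,846.16…
Interest (3.6%/yr ÷ 12 = 0.3%/month): kr 44,230.81 × ((1 + 0.003)^13 − 1) = kr 1,756.3957…
Total = kr 44,230.81 + kr 10,504.8174… + kr 1,756.3957… = kr 56,492.02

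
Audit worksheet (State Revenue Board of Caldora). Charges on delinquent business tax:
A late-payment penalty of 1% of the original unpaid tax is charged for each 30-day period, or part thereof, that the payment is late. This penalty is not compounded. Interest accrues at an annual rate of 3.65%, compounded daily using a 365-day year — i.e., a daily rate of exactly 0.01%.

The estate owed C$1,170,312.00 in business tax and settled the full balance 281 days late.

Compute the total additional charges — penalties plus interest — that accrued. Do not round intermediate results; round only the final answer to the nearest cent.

C$150,381.68

Penalty periods: ⌈281/30⌉ = 10; penalty = 10 × 1% × C$1,170,312.00 = C$117,031.20
Interest: C$1,170,312.00 × ((1 + 0.0001)^281 − 1) = C$1,170,312.00 × 0.02849708… = C$33,350.4796…
Penalties + interest = C$117,031.2000 + C$33,350.4796… = C$150,381.68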